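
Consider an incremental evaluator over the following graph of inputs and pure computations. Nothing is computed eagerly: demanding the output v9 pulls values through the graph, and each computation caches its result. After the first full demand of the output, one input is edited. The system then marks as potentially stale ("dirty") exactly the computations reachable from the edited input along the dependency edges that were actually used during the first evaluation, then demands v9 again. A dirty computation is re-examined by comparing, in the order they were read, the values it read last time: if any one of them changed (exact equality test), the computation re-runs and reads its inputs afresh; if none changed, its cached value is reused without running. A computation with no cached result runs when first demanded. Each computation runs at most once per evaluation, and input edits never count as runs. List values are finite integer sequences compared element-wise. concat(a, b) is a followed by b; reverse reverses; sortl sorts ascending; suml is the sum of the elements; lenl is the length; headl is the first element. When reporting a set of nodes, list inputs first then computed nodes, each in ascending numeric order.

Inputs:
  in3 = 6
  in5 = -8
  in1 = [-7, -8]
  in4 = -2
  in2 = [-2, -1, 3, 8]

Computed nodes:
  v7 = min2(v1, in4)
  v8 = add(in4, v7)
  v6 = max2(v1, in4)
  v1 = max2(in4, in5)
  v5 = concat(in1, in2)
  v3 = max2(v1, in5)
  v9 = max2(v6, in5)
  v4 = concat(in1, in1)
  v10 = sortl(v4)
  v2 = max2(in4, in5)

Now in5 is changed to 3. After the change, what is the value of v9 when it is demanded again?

Initial pass — values computed on the first demand:
  v1 = max2(-2, -8) = -2
  v6 = max2(-2, -2) = -2
  v9 = max2(-2, -8) = -2

Second demand — change propagation:
  v1: re-runs because in5 -8->3; new result 3.
  v6: re-runs because v1 -2->3; new result 3.
  v9: re-runs because v6 -2->3; in5 -8->3; new result 3.

v9 now evaluates to 3.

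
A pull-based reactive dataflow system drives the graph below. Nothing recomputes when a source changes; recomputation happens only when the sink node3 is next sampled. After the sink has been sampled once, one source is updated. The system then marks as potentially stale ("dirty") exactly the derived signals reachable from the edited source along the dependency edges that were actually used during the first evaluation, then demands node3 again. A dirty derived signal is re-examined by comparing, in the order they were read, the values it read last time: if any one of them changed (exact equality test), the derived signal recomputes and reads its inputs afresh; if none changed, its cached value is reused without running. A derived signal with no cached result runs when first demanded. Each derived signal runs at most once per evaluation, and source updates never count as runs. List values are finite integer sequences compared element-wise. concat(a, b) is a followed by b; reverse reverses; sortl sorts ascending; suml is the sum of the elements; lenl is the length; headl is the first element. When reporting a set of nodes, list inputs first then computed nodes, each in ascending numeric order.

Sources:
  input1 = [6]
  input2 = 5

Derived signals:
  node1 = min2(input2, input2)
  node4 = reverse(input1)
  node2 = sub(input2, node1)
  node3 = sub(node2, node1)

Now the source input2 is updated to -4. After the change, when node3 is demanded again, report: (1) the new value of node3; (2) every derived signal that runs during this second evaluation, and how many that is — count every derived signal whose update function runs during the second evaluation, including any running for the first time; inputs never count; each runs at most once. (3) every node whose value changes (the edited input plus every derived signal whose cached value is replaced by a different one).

First evaluation (everything demanded from the output):
  node1 = min2(5, 5) = 5
  node2 = sub(5, 5) = 0
  node3 = sub(0, 5) = -5

Propagation after the edit:
  node1: runs — input2 5->-4; input2 5->-4; result -4.
  node2: runs — input2 5->-4; node1 5->-4; result 0 (same value as before).
  node3: runs — node1 5->-4; result 4.

New value of node3: 4.
Derived signals that run: node1, node2, node3 — 3 in total.
Values that change: input2, node1, node3.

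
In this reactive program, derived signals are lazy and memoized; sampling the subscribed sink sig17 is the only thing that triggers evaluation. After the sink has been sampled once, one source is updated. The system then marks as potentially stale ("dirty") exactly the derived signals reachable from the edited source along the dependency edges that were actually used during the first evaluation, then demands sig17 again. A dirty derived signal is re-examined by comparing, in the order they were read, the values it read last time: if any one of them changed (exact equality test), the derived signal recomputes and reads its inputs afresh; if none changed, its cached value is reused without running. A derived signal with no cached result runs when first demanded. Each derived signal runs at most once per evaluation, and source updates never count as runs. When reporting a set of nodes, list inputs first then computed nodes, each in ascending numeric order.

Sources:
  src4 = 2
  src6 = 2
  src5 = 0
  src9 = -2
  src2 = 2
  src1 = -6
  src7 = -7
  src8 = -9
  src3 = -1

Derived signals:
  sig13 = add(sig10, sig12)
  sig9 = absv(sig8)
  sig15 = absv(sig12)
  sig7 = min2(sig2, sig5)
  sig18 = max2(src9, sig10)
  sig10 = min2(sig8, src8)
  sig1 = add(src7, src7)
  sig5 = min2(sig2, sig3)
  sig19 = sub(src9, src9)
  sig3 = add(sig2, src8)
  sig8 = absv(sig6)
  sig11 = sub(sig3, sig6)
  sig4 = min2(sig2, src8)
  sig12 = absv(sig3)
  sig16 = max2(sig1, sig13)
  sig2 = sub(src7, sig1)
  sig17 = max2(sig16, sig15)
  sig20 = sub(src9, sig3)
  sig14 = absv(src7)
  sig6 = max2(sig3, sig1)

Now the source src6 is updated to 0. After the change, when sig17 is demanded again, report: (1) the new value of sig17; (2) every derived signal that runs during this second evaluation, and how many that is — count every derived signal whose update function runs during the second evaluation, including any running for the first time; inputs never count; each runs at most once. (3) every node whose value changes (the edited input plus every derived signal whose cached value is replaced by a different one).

First demand of the output computes:
  sig1 = add(-7, -7) = -14
  sig2 = sub(-7, -14) = 7
  sig3 = add(7, -9) = -2
  sig6 = max2(-2, -14) = -2
  sig8 = absv(-2) = 2
  sig10 = min2(2, -9) = -9
  sig12 = absv(-2) = 2
  sig13 = add(-9, 2) = -7
  sig15 = absv(2) = 2
  sig16 = max2(-14, -7) = -7
  sig17 = max2(-7, 2) = 2

After the edit, cleaning proceeds:
  no node depends on src6 at all; the second demand re-runs nothing.

Note the shortcut — nothing in the graph depends on src6 at all, so no recomputation happens.

Demanding sig17 again yields 2.
0 derived signals run: none.
The nodes whose values change: src6.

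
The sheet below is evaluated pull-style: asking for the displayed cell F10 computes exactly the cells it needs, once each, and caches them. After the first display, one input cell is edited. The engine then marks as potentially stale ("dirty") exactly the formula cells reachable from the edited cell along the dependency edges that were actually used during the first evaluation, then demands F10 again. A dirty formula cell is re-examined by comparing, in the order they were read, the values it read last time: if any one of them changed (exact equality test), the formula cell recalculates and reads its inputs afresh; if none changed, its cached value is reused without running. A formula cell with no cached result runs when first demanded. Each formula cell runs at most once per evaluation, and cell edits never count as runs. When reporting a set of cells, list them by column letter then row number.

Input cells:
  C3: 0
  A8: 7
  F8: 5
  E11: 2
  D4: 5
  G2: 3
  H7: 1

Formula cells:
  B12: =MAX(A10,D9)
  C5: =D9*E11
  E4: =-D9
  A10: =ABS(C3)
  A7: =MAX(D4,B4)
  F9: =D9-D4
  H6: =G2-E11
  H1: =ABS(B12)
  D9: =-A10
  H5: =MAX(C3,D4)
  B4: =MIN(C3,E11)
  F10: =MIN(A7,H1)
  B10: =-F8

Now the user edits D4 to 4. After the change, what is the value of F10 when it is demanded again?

First demand of the output computes:
  A10 = ABS(0) = 0
  B4 = MIN(0, 2) = 0
  A7 = MAX(5, 0) = 5
  D9 = -(0) = 0
  B12 = MAX(0, 0) = 0
  H1 = ABS(0) = 0
  F10 = MIN(5, 0) = 0

After the edit, cleaning proceeds:
  A7: a read changed (D4 5->4) — executes, giving 4.
  F10: a read changed (A7 5->4) — executes, giving 0 — identical to its old value.

Demanding F10 again yields 0.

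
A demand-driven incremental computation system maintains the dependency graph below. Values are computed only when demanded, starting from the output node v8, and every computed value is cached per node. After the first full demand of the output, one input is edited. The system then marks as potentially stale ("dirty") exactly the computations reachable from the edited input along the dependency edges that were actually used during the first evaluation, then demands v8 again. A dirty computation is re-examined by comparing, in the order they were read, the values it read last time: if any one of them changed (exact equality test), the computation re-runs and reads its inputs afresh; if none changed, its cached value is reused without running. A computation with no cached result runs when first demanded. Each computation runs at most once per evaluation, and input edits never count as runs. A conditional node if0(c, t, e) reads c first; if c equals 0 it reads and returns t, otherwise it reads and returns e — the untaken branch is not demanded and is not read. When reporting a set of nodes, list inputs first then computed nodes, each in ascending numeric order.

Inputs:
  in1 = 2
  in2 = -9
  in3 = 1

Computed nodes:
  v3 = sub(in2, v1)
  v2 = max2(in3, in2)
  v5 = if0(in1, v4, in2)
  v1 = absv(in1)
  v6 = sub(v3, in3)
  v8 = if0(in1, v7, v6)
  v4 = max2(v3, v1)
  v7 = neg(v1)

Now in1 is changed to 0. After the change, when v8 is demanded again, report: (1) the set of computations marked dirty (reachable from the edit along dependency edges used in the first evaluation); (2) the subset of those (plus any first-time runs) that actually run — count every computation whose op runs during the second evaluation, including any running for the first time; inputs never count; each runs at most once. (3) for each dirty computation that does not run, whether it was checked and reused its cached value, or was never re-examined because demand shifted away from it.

Marked dirty: v1, v3, v6, v8.
Computations that run: v1, v7, v8 — 3 in total.
Never re-examined (demand shifted away): v3, v6.
Key observation: a condition flipped, so demand moved to the other branch — v3, v6 are never re-examined.

First evaluation (everything demanded from the output):
  v1 = absv(2) = 2
  v3 = sub(-9, 2) = -11
  v6 = sub(-11, 1) = -12
  v8 = if0(in1=2 -> else branch v6) = -12

Propagation after the edit:
  v1: runs — in1 2->0; result 0.
  v3: marked dirty but never re-examined — demand shifted away from it.
  v6: marked dirty but never re-examined — demand shifted away from it.
  v7: demanded for the first time — runs, produces 0.
  v8: runs — in1 2->0; result 0.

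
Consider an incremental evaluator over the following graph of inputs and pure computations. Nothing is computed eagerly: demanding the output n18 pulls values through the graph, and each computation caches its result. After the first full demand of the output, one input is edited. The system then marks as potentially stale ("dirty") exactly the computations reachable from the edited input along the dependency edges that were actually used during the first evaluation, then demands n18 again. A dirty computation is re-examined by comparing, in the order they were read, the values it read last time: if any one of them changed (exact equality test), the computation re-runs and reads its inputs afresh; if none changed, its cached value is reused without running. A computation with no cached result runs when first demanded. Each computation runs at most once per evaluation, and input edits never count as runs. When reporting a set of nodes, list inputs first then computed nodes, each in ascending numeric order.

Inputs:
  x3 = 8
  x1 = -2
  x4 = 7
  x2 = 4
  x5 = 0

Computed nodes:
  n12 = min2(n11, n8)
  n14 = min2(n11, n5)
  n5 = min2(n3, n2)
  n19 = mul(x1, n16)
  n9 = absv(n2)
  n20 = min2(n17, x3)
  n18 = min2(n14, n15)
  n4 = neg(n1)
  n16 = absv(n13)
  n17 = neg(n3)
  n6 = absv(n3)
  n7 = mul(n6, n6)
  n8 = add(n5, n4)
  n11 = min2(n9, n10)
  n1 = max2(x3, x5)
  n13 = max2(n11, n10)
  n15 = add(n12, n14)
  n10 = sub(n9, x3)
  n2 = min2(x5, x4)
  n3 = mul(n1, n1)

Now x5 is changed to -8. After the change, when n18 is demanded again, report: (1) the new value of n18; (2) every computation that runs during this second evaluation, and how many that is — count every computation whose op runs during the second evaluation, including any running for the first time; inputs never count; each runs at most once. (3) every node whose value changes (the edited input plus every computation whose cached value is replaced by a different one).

n18 now evaluates to -24.
Run set: n1, n2, n5, n8, n9, n10, n11, n12, n14, n15, n18 (11 run).
Changed values: x5, n2, n5, n8, n9, n10, n11, n12, n15, n18.
The important point: at n3 every value read last time is unchanged, so the dirty flag clears without a run.

Initial pass — values computed on the first demand:
  n1 = max2(8, 0) = 8
  n2 = min2(0, 7) = 0
  n3 = mul(8, 8) = 64
  n4 = neg(8) = -8
  n5 = min2(64, 0) = 0
  n8 = add(0, -8) = -8
  n9 = absv(0) = 0
  n10 = sub(0, 8) = -8
  n11 = min2(0, -8) = -8
  n12 = min2(-8, -8) = -8
  n14 = min2(-8, 0) = -8
  n15 = add(-8, -8) = -16
  n18 = min2(-8, -16) = -16

Second demand — change propagation:
  n1: re-runs because x5 0->-8; new result 8 (unchanged).
  n2: re-runs because x5 0->-8; new result -8.
  n3: re-examined; everything it read last time is the same (n1 unchanged, n1 unchanged) — cache 64 kept, no run.
  n4: re-examined; everything it read last time is the same (n1 unchanged) — cache -8 kept, no run.
  n5: re-runs because n2 0->-8; new result -8.
  n8: re-runs because n5 0->-8; new result -16.
  n9: re-runs because n2 0->-8; new result 8.
  n10: re-runs because n9 0->8; new result 0.
  n11: re-runs because n9 0->8; n10 -8->0; new result 0.
  n12: re-runs because n11 -8->0; n8 -8->-16; new result -16.
  n14: re-runs because n11 -8->0; n5 0->-8; new result -8 (unchanged).
  n15: re-runs because n12 -8->-16; new result -24.
  n18: re-runs because n15 -16->-24; new result -24.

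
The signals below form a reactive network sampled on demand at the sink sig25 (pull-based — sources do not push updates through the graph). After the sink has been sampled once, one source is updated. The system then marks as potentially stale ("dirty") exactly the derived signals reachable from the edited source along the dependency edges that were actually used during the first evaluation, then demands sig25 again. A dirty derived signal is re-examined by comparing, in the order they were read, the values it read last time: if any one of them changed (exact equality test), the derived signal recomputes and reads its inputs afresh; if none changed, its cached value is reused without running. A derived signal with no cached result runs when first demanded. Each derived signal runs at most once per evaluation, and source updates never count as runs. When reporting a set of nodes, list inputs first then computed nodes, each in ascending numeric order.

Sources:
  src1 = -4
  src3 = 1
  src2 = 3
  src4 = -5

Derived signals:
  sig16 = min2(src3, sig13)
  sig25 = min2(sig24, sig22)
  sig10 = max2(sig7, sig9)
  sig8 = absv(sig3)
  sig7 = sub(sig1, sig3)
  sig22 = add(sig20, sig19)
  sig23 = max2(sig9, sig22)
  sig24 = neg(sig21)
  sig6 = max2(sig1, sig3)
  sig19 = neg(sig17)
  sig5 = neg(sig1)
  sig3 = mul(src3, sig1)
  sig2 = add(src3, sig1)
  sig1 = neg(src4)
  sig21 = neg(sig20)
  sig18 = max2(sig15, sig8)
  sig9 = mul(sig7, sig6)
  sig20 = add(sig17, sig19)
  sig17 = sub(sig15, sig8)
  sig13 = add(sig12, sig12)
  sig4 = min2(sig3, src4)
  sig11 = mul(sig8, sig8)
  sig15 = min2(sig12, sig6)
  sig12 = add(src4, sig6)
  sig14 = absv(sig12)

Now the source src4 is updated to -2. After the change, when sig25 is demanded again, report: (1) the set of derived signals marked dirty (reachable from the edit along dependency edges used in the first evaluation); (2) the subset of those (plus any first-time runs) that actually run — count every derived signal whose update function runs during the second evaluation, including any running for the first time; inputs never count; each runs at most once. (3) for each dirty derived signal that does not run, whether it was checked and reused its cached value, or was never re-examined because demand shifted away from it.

Dirty set: sig1, sig3, sig6, sig8, sig12, sig15, sig17, sig19, sig20, sig21, sig22, sig24, sig25.
Run set: sig1, sig3, sig6, sig8, sig12, sig15, sig17, sig19, sig20, sig22, sig25 (11 run).
Re-examined without running (cache reused): sig21, sig24.
The important point: at sig21 every value read last time is unchanged, so the dirty flag clears without a run.

Initial pass — values computed on the first demand:
  sig1 = neg(-5) = 5
  sig3 = mul(1, 5) = 5
  sig6 = max2(5, 5) = 5
  sig8 = absv(5) = 5
  sig12 = add(-5, 5) = 0
  sig15 = min2(0, 5) = 0
  sig17 = sub(0, 5) = -5
  sig19 = neg(-5) = 5
  sig20 = add(-5, 5) = 0
  sig21 = neg(0) = 0
  sig22 = add(0, 5) = 5
  sig24 = neg(0) = 0
  sig25 = min2(0, 5) = 0

Second demand — change propagation:
  sig1: re-runs because src4 -5->-2; new result 2.
  sig3: re-runs because sig1 5->2; new result 2.
  sig6: re-runs because sig1 5->2; sig3 5->2; new result 2.
  sig8: re-runs because sig3 5->2; new result 2.
  sig12: re-runs because src4 -5->-2; sig6 5->2; new result 0 (unchanged).
  sig15: re-runs because sig6 5->2; new result 0 (unchanged).
  sig17: re-runs because sig8 5->2; new result -2.
  sig19: re-runs because sig17 -5->-2; new result 2.
  sig20: re-runs because sig17 -5->-2; sig19 5->2; new result 0 (unchanged).
  sig21: re-examined; everything it read last time is the same (sig20 unchanged) — cache 0 kept, no run.
  sig22: re-runs because sig19 5->2; new result 2.
  sig24: re-examined; everything it read last time is the same (sig21 unchanged) — cache 0 kept, no run.
  sig25: re-runs because sig22 5->2; new result 0 (unchanged).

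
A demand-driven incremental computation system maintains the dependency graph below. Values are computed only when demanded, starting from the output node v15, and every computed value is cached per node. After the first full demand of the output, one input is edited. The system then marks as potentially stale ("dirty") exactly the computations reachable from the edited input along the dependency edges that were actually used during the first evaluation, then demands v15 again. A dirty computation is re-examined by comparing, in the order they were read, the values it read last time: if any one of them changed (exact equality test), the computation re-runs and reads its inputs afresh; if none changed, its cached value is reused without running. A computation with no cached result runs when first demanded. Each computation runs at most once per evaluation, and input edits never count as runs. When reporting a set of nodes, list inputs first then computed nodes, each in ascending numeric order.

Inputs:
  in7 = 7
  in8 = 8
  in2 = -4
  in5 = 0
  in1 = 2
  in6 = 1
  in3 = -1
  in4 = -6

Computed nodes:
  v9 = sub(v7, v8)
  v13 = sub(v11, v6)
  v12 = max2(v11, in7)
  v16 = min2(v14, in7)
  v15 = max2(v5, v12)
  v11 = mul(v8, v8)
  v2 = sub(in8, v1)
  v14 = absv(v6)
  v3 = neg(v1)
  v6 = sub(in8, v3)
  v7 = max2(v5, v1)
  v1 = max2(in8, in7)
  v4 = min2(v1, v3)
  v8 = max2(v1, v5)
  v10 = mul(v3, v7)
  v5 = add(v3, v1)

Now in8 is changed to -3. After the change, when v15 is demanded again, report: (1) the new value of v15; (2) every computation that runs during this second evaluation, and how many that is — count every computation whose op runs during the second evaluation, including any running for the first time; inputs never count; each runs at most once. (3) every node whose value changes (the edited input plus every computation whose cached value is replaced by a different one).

First evaluation (everything demanded from the output):
  v1 = max2(8, 7) = 8
  v3 = neg(8) = -8
  v5 = add(-8, 8) = 0
  v8 = max2(8, 0) = 8
  v11 = mul(8, 8) = 64
  v12 = max2(64, 7) = 64
  v15 = max2(0, 64) = 64

Propagation after the edit:
  v1: runs — in8 8->-3; result 7.
  v3: runs — v1 8->7; result -7.
  v5: runs — v3 -8->-7; v1 8->7; result 0 (same value as before).
  v8: runs — v1 8->7; result 7.
  v11: runs — v8 8->7; v8 8->7; result 49.
  v12: runs — v11 64->49; result 49.
  v15: runs — v12 64->49; result 49.

New value of v15: 49.
Computations that run: v1, v3, v5, v8, v11, v12, v15 — 7 in total.
Values that change: in8, v1, v3, v8, v11, v12, v15.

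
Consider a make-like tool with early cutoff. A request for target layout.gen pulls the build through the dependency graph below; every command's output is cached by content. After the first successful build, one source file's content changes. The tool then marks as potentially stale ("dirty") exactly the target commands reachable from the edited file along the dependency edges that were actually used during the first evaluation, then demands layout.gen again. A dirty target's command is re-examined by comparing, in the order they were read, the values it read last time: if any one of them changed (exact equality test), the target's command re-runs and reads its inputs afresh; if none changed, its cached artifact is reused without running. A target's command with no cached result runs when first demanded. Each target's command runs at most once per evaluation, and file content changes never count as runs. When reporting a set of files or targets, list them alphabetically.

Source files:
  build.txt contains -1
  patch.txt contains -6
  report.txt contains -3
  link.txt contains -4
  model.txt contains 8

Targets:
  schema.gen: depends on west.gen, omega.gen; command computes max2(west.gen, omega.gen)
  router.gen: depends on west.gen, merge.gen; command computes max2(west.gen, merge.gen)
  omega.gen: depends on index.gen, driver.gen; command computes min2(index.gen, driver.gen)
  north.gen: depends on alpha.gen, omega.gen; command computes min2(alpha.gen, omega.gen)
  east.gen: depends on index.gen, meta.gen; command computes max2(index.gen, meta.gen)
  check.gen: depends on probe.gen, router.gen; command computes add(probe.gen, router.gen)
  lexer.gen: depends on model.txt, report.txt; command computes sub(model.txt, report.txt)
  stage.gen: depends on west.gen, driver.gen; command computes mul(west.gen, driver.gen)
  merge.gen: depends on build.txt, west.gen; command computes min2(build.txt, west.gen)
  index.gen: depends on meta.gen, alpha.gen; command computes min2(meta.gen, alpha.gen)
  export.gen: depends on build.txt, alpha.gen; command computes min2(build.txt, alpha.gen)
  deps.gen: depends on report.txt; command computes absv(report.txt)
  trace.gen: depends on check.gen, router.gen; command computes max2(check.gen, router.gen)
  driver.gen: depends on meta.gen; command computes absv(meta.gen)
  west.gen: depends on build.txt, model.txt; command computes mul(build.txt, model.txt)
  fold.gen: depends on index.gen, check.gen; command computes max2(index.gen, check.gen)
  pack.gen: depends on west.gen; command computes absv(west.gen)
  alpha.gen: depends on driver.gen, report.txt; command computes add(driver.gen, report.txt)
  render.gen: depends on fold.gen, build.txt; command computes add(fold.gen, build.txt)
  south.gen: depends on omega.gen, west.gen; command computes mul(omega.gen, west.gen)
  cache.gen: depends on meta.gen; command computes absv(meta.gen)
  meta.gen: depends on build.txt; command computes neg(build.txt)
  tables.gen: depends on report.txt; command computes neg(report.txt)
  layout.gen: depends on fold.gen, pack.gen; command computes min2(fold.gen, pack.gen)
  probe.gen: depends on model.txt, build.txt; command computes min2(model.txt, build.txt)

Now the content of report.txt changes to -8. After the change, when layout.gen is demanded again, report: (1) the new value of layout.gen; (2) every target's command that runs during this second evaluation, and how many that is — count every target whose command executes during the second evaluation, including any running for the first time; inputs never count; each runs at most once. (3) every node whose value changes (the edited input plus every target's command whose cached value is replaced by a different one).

Demanding layout.gen again yields -7.
4 target commands run: alpha.gen, fold.gen, index.gen, layout.gen.
The nodes whose values change: alpha.gen, fold.gen, index.gen, layout.gen, report.txt.

First demand of the output computes:
  meta.gen = neg(-1) = 1
  driver.gen = absv(1) = 1
  alpha.gen = add(1, -3) = -2
  index.gen = min2(1, -2) = -2
  probe.gen = min2(8, -1) = -1
  west.gen = mul(-1, 8) = -8
  merge.gen = min2(-1, -8) = -8
  pack.gen = absv(-8) = 8
  router.gen = max2(-8, -8) = -8
  check.gen = add(-1, -8) = -9
  fold.gen = max2(-2, -9) = -2
  layout.gen = min2(-2, 8) = -2

After the edit, cleaning proceeds:
  alpha.gen: a read changed (report.txt -3->-8) — executes, giving -7.
  index.gen: a read changed (alpha.gen -2->-7) — executes, giving -7.
  fold.gen: a read changed (index.gen -2->-7) — executes, giving -7.
  layout.gen: a read changed (fold.gen -2->-7) — executes, giving -7.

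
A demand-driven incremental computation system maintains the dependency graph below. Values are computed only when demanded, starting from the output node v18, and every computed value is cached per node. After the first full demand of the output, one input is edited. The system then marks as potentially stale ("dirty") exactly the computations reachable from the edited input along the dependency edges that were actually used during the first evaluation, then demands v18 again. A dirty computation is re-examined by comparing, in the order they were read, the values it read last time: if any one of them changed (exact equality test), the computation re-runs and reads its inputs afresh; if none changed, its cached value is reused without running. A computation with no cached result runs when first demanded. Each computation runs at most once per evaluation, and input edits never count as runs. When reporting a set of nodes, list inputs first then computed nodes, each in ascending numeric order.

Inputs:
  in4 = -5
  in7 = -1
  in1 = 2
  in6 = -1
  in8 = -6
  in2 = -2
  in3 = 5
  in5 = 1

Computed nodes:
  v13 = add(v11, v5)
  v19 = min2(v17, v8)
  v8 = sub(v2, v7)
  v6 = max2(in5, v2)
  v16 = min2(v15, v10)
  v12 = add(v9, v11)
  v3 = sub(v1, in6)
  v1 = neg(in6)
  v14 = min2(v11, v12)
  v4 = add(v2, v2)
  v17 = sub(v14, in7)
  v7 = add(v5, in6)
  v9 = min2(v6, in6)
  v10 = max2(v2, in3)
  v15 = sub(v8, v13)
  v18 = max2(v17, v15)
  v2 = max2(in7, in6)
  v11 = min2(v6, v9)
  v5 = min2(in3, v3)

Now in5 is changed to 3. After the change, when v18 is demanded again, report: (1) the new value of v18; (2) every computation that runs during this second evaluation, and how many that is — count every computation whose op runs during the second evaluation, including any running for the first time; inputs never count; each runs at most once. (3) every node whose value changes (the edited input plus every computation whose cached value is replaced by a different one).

New value of v18: -1.
Computations that run: v6, v9, v11 — 3 in total.
Values that change: in5, v6.
Key observation: the cutoff stops propagation at v12 — its inputs' values are unchanged, so it reuses its cache.

First evaluation (everything demanded from the output):
  v1 = neg(-1) = 1
  v2 = max2(-1, -1) = -1
  v3 = sub(1, -1) = 2
  v5 = min2(5, 2) = 2
  v6 = max2(1, -1) = 1
  v7 = add(2, -1) = 1
  v8 = sub(-1, 1) = -2
  v9 = min2(1, -1) = -1
  v11 = min2(1, -1) = -1
  v12 = add(-1, -1) = -2
  v13 = add(-1, 2) = 1
  v14 = min2(-1, -2) = -2
  v15 = sub(-2, 1) = -3
  v17 = sub(-2, -1) = -1
  v18 = max2(-1, -3) = -1

Propagation after the edit:
  v6: runs — in5 1->3; result 3.
  v9: runs — v6 1->3; result -1 (same value as before).
  v11: runs — v6 1->3; result -1 (same value as before).
  v12: checked — values it read are unchanged (v9 unchanged, v11 unchanged); reused cached -2 without running.
  v13: checked — values it read are unchanged (v11 unchanged, v5 unchanged); reused cached 1 without running.
  v14: checked — values it read are unchanged (v11 unchanged, v12 unchanged); reused cached -2 without running.
  v15: checked — values it read are unchanged (v8 unchanged, v13 unchanged); reused cached -3 without running.
  v17: checked — values it read are unchanged (v14 unchanged, in7 unchanged); reused cached -1 without running.
  v18: checked — values it read are unchanged (v17 unchanged, v15 unchanged); reused cached -1 without running.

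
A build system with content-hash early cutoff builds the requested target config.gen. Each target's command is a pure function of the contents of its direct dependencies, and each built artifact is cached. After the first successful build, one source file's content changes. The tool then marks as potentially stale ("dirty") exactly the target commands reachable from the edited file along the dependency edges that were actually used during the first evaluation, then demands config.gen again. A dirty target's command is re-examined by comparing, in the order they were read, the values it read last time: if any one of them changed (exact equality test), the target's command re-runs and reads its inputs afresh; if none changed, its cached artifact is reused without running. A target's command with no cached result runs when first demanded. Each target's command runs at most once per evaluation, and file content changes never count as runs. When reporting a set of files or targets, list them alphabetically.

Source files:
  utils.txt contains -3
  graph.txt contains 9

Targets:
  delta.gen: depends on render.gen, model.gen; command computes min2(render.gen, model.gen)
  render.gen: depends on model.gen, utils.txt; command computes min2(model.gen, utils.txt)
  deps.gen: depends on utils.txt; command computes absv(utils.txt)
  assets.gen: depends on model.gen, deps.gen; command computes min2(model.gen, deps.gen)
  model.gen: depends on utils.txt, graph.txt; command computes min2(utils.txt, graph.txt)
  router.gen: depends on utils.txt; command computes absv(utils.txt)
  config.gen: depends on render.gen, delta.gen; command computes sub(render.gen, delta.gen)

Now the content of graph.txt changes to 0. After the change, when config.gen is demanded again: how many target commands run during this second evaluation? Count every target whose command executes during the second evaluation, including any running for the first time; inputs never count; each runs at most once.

First evaluation (everything demanded from the output):
  model.gen = min2(-3, 9) = -3
  render.gen = min2(-3, -3) = -3
  delta.gen = min2(-3, -3) = -3
  config.gen = sub(-3, -3) = 0

Propagation after the edit:
  model.gen: runs — graph.txt 9->0; result -3 (same value as before).
  render.gen: checked — values it read are unchanged (model.gen unchanged, utils.txt unchanged); reused cached -3 without running.
  delta.gen: checked — values it read are unchanged (render.gen unchanged, model.gen unchanged); reused cached -3 without running.
  config.gen: checked — values it read are unchanged (render.gen unchanged, delta.gen unchanged); reused cached 0 without running.

Key observation: the change is absorbed at model.gen — it re-runs but produces the same value, and the output's value is unchanged.

Target commands that run: model.gen — 1 in total.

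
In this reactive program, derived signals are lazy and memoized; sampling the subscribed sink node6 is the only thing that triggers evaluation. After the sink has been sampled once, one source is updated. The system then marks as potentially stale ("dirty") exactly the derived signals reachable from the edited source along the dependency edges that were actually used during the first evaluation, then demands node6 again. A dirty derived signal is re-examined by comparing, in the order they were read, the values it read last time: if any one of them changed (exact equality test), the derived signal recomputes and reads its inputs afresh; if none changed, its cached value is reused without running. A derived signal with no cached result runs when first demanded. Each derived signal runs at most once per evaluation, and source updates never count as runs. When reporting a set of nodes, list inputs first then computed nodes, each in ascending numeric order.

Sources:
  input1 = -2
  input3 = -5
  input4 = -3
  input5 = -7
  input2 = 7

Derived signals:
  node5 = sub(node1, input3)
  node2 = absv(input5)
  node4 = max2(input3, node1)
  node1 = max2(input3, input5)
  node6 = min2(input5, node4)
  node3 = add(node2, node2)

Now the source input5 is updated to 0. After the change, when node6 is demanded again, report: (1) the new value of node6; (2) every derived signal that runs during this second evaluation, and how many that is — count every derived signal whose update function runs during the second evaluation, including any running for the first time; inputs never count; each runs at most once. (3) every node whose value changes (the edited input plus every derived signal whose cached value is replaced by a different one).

First demand of the output computes:
  node1 = max2(-5, -7) = -5
  node4 = max2(-5, -5) = -5
  node6 = min2(-7, -5) = -7

After the edit, cleaning proceeds:
  node1: a read changed (input5 -7->0) — executes, giving 0.
  node4: a read changed (node1 -5->0) — executes, giving 0.
  node6: a read changed (input5 -7->0; node4 -5->0) — executes, giving 0.

Demanding node6 again yields 0.
3 derived signals run: node1, node4, node6.
The nodes whose values change: input5, node1, node4, node6.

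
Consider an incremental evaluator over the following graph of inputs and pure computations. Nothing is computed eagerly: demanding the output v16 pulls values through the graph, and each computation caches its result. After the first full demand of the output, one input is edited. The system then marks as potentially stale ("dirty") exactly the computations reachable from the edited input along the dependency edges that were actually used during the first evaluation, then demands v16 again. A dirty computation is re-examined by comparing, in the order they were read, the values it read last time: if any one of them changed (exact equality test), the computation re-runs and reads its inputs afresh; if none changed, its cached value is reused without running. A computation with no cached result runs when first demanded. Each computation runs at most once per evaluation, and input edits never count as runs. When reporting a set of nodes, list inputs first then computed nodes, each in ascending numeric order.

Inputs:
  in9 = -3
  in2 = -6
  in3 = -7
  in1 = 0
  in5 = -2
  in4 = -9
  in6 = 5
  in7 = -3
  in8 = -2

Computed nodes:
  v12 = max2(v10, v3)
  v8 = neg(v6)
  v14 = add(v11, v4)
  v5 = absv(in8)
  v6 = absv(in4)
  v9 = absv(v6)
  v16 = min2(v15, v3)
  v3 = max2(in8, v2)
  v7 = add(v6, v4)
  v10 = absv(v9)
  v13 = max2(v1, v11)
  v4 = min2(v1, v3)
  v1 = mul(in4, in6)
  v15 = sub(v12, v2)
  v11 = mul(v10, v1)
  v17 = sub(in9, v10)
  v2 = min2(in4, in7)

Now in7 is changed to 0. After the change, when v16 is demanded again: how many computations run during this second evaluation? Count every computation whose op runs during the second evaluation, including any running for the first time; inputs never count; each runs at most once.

Initial pass — values computed on the first demand:
  v2 = min2(-9, -3) = -9
  v3 = max2(-2, -9) = -2
  v6 = absv(-9) = 9
  v9 = absv(9) = 9
  v10 = absv(9) = 9
  v12 = max2(9, -2) = 9
  v15 = sub(9, -9) = 18
  v16 = min2(18, -2) = -2

Second demand — change propagation:
  v2: re-runs because in7 -3->0; new result -9 (unchanged).
  v3: re-examined; everything it read last time is the same (in8 unchanged, v2 unchanged) — cache -2 kept, no run.
  v12: re-examined; everything it read last time is the same (v10 unchanged, v3 unchanged) — cache 9 kept, no run.
  v15: re-examined; everything it read last time is the same (v12 unchanged, v2 unchanged) — cache 18 kept, no run.
  v16: re-examined; everything it read last time is the same (v15 unchanged, v3 unchanged) — cache -2 kept, no run.

The important point: v2 recomputes to an identical value, and the output ends up unchanged.

Run set: v2 (1 run).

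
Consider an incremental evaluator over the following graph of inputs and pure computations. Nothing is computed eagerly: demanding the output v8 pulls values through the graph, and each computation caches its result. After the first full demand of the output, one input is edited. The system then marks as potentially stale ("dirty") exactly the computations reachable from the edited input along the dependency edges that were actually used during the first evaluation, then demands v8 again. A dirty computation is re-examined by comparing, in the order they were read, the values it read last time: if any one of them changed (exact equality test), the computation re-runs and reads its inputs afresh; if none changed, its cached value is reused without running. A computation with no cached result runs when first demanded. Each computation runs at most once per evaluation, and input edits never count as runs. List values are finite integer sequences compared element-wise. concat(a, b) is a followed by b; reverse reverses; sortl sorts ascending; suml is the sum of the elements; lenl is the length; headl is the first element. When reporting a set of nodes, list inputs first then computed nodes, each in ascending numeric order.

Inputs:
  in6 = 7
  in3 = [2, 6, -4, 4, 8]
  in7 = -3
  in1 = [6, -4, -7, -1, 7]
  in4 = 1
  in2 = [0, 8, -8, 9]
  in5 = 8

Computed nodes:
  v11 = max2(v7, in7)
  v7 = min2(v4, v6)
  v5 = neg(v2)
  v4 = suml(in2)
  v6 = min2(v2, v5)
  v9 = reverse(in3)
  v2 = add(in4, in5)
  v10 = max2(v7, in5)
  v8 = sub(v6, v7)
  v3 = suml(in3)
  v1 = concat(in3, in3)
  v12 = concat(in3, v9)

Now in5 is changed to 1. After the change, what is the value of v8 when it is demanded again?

Initial pass — values computed on the first demand:
  v2 = add(1, 8) = 9
  v4 = suml([0, 8, -8, 9]) = 9
  v5 = neg(9) = -9
  v6 = min2(9, -9) = -9
  v7 = min2(9, -9) = -9
  v8 = sub(-9, -9) = 0

Second demand — change propagation:
  v2: re-runs because in5 8->1; new result 2.
  v5: re-runs because v2 9->2; new result -2.
  v6: re-runs because v2 9->2; v5 -9->-2; new result -2.
  v7: re-runs because v6 -9->-2; new result -2.
  v8: re-runs because v6 -9->-2; v7 -9->-2; new result 0 (unchanged).

v8 now evaluates to 0.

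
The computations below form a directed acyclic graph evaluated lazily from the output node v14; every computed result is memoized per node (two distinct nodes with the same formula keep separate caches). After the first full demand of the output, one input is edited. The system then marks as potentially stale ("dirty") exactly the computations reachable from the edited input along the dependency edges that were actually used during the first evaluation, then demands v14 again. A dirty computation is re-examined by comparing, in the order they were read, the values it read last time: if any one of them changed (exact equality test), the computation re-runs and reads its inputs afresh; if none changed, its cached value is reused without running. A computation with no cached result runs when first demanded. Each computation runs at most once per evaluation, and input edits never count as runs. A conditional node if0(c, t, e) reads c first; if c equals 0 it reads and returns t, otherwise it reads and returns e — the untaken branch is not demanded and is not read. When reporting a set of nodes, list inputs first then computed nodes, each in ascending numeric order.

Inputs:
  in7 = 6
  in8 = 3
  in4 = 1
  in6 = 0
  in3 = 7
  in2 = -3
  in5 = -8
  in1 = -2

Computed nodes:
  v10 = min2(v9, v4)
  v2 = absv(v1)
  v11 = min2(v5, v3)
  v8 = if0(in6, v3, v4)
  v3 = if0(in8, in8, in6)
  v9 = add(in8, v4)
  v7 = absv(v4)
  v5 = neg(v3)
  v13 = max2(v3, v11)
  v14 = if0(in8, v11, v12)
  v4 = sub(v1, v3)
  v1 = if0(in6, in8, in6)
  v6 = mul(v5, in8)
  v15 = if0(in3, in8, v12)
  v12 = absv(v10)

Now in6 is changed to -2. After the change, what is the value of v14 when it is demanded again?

First demand of the output computes:
  v1 = if0(in6=0 -> then branch in8) = 3
  v3 = if0(in8=3 -> else branch in6) = 0
  v4 = sub(3, 0) = 3
  v9 = add(3, 3) = 6
  v10 = min2(6, 3) = 3
  v12 = absv(3) = 3
  v14 = if0(in8=3 -> else branch v12) = 3

After the edit, cleaning proceeds:
  v1: a read changed (in6 0->-2) — executes, giving -2.
  v3: a read changed (in6 0->-2) — executes, giving -2.
  v4: a read changed (v1 3->-2; v3 0->-2) — executes, giving 0.
  v9: a read changed (v4 3->0) — executes, giving 3.
  v10: a read changed (v9 6->3; v4 3->0) — executes, giving 0.
  v12: a read changed (v10 3->0) — executes, giving 0.
  v14: a read changed (v12 3->0) — executes, giving 0.

Demanding v14 again yields 0.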